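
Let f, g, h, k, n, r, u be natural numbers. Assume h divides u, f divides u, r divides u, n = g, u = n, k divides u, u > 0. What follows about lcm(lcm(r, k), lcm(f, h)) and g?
lcm(lcm(r, k), lcm(f, h)) ≤ g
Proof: u = n and n = g, thus u = g. From r divides u and k divides u, lcm(r, k) divides u. f divides u and h divides u, therefore lcm(f, h) divides u. Since lcm(r, k) divides u, lcm(lcm(r, k), lcm(f, h)) divides u. u > 0, so lcm(lcm(r, k), lcm(f, h)) ≤ u. Because u = g, lcm(lcm(r, k), lcm(f, h)) ≤ g.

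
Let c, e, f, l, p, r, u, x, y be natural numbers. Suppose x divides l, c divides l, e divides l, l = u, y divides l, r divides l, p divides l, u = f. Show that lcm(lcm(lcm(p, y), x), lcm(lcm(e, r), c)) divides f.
l = u and u = f, thus l = f. Since p divides l and y divides l, lcm(p, y) divides l. Since x divides l, lcm(lcm(p, y), x) divides l. e divides l and r divides l, therefore lcm(e, r) divides l. From c divides l, lcm(lcm(e, r), c) divides l. lcm(lcm(p, y), x) divides l, so lcm(lcm(lcm(p, y), x), lcm(lcm(e, r), c)) divides l. Since l = f, lcm(lcm(lcm(p, y), x), lcm(lcm(e, r), c)) divides f.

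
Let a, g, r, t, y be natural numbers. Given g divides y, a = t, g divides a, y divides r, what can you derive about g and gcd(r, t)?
g divides gcd(r, t)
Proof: g divides y and y divides r, thus g divides r. a = t and g divides a, therefore g divides t. g divides r, so g divides gcd(r, t).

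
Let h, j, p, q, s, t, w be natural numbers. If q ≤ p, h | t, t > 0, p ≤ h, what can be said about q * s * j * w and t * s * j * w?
q * s * j * w ≤ t * s * j * w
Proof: q ≤ p and p ≤ h, therefore q ≤ h. Because h | t and t > 0, h ≤ t. Since q ≤ h, q ≤ t. Then q * s ≤ t * s. Then q * s * j ≤ t * s * j. Then q * s * j * w ≤ t * s * j * w.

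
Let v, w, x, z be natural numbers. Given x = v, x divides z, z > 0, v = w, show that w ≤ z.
x = v and v = w, so x = w. x divides z and z > 0, hence x ≤ z. Because x = w, w ≤ z.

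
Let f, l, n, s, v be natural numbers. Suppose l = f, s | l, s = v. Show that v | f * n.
s = v and s | l, therefore v | l. l = f, so v | f. Then v | f * n.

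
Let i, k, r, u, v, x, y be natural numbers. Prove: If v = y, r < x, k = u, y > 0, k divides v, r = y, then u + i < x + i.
v = y and k divides v, so k divides y. y > 0, so k ≤ y. Because r = y and r < x, y < x. k ≤ y, so k < x. k = u, so u < x. Then u + i < x + i.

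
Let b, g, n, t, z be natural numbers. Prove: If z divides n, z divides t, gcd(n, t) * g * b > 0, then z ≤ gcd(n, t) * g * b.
z divides n and z divides t, so z divides gcd(n, t). Then z divides gcd(n, t) * g. Then z divides gcd(n, t) * g * b. gcd(n, t) * g * b > 0, so z ≤ gcd(n, t) * g * b.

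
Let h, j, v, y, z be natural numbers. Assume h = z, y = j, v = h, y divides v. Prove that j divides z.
Since v = h and y divides v, y divides h. Since h = z, y divides z. Since y = j, j divides z.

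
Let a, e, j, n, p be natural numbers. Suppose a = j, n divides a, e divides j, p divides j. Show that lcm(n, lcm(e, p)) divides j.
From a = j and n divides a, n divides j. Since e divides j and p divides j, lcm(e, p) divides j. n divides j, so lcm(n, lcm(e, p)) divides j.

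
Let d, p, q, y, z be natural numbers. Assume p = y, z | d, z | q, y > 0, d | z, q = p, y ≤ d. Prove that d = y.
Since z | d and d | z, z = d. q = p and p = y, thus q = y. z | q, so z | y. z = d, so d | y. y > 0, so d ≤ y. y ≤ d, so d = y.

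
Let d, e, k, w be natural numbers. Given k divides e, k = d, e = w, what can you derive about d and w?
d divides w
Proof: e = w and k divides e, therefore k divides w. Since k = d, d divides w.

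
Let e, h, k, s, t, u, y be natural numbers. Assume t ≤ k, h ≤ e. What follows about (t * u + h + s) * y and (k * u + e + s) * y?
(t * u + h + s) * y ≤ (k * u + e + s) * y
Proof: t ≤ k. By multiplying by a non-negative, t * u ≤ k * u. Since h ≤ e, t * u + h ≤ k * u + e. Then t * u + h + s ≤ k * u + e + s. By multiplying by a non-negative, (t * u + h + s) * y ≤ (k * u + e + s) * y.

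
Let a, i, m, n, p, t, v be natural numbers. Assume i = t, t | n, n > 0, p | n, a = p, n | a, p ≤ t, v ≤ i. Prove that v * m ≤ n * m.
t | n and n > 0, thus t ≤ n. Because a = p and n | a, n | p. From p | n, p = n. p ≤ t, so n ≤ t. Since t ≤ n, t = n. i = t, so i = n. Since v ≤ i, v ≤ n. Then v * m ≤ n * m.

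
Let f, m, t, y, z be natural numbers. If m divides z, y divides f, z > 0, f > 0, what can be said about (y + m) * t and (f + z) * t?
(y + m) * t ≤ (f + z) * t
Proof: y divides f and f > 0, hence y ≤ f. Because m divides z and z > 0, m ≤ z. Since y ≤ f, y + m ≤ f + z. By multiplying by a non-negative, (y + m) * t ≤ (f + z) * t.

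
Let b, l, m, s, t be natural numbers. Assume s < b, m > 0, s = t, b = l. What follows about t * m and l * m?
t * m < l * m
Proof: Since b = l and s < b, s < l. Since s = t, t < l. Since m > 0, t * m < l * m.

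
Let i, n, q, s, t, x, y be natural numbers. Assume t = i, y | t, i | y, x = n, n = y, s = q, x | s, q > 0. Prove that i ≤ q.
t = i and y | t, so y | i. i | y, so y = i. x = n and n = y, thus x = y. Because s = q and x | s, x | q. From x = y, y | q. Because q > 0, y ≤ q. Since y = i, i ≤ q.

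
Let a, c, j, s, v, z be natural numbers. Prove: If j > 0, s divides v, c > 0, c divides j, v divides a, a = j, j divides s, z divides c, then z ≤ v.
Because j divides s and s divides v, j divides v. a = j and v divides a, so v divides j. Since j divides v, j = v. z divides c and c > 0, so z ≤ c. Since c divides j and j > 0, c ≤ j. z ≤ c, so z ≤ j. From j = v, z ≤ v.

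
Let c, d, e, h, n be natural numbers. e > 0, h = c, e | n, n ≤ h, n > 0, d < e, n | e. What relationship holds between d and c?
d < c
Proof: e | n and n > 0, so e ≤ n. Because n | e and e > 0, n ≤ e. e ≤ n, so e = n. d < e, so d < n. Because h = c and n ≤ h, n ≤ c. Since d < n, d < c.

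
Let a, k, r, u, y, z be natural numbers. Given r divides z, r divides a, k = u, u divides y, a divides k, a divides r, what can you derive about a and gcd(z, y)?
a divides gcd(z, y)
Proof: Since r divides a and a divides r, r = a. Since r divides z, a divides z. Because k = u and a divides k, a divides u. u divides y, so a divides y. Since a divides z, a divides gcd(z, y).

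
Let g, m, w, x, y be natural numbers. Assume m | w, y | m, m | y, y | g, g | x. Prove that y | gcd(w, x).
Since m | y and y | m, m = y. Since m | w, y | w. y | g and g | x, therefore y | x. Since y | w, y | gcd(w, x).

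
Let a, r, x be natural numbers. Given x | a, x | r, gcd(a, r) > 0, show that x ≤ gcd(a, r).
From x | a and x | r, x | gcd(a, r). Since gcd(a, r) > 0, x ≤ gcd(a, r).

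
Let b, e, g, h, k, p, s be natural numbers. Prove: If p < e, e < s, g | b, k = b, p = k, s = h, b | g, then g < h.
Since b | g and g | b, b = g. k = b, so k = g. p = k and p < e, hence k < e. Because s = h and e < s, e < h. From k < e, k < h. Because k = g, g < h.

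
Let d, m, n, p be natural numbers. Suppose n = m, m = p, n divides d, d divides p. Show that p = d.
n = m and m = p, so n = p. Because n divides d, p divides d. Because d divides p, p = d.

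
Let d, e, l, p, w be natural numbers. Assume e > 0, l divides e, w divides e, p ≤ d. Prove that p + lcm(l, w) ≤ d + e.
From l divides e and w divides e, lcm(l, w) divides e. e > 0, so lcm(l, w) ≤ e. Since p ≤ d, p + lcm(l, w) ≤ d + e.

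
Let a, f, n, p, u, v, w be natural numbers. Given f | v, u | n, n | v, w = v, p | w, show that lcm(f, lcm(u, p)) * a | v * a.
u | n and n | v, thus u | v. w = v and p | w, thus p | v. Since u | v, lcm(u, p) | v. f | v, so lcm(f, lcm(u, p)) | v. Then lcm(f, lcm(u, p)) * a | v * a.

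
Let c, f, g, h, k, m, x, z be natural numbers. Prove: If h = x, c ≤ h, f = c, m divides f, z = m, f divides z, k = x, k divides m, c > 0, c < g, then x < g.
From h = x and c ≤ h, c ≤ x. z = m and f divides z, hence f divides m. Since m divides f, m = f. k = x and k divides m, thus x divides m. m = f, so x divides f. From f = c, x divides c. Since c > 0, x ≤ c. From c ≤ x, c = x. Because c < g, x < g.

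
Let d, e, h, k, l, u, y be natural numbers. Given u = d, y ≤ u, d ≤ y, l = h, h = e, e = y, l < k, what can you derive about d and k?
d < k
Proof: u = d and y ≤ u, hence y ≤ d. d ≤ y, so y = d. From l = h and h = e, l = e. Since e = y, l = y. Since l < k, y < k. Since y = d, d < k.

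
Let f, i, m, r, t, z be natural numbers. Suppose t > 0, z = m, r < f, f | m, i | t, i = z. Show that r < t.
Since i = z and z = m, i = m. i | t, so m | t. f | m, so f | t. t > 0, so f ≤ t. Since r < f, r < t.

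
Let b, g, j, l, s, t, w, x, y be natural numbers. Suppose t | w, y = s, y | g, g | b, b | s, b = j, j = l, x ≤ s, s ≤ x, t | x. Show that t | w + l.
y = s and y | g, therefore s | g. g | b, so s | b. b | s, so s = b. b = j, so s = j. j = l, so s = l. x ≤ s and s ≤ x, therefore x = s. From t | x, t | s. Since s = l, t | l. Because t | w, t | w + l.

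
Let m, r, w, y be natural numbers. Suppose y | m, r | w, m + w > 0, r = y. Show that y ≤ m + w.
r = y and r | w, so y | w. Since y | m, y | m + w. m + w > 0, so y ≤ m + w.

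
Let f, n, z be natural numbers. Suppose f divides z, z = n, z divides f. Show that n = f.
f divides z and z divides f, thus f = z. Because z = n, f = n. Then n = f.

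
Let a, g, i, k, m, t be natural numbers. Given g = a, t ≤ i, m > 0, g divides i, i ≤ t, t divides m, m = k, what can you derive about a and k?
a ≤ k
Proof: t ≤ i and i ≤ t, hence t = i. Since t divides m, i divides m. g divides i, so g divides m. m > 0, so g ≤ m. From g = a, a ≤ m. Since m = k, a ≤ k.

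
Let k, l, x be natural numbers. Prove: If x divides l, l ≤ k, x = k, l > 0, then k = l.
x divides l and l > 0, hence x ≤ l. x = k, so k ≤ l. l ≤ k, so k = l.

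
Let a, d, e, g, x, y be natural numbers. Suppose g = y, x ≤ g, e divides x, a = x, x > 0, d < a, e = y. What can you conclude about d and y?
d < y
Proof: From g = y and x ≤ g, x ≤ y. e = y and e divides x, thus y divides x. x > 0, so y ≤ x. Since x ≤ y, x = y. Because a = x, a = y. Since d < a, d < y.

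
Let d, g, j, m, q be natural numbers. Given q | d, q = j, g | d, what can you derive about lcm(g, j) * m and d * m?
lcm(g, j) * m | d * m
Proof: Because q = j and q | d, j | d. g | d, so lcm(g, j) | d. Then lcm(g, j) * m | d * m.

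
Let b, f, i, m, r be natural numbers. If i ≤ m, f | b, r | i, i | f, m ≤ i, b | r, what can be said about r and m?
r = m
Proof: i | f and f | b, thus i | b. Because b | r, i | r. Since r | i, r = i. i ≤ m and m ≤ i, so i = m. Since r = i, r = m.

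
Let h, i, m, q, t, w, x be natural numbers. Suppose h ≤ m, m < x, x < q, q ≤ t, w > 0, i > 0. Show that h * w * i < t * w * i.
h ≤ m and m < x, thus h < x. x < q and q ≤ t, thus x < t. Since h < x, h < t. Since w > 0, h * w < t * w. i > 0, so h * w * i < t * w * i.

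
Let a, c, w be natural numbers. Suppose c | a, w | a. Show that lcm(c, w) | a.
Since c | a and w | a, because lcm divides any common multiple, lcm(c, w) | a.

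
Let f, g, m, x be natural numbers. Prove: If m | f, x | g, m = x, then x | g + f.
Since m = x and m | f, x | f. Because x | g, x | g + f.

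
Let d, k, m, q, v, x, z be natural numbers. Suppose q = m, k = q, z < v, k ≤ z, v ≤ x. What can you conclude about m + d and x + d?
m + d < x + d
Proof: k = q and q = m, thus k = m. Since z < v and v ≤ x, z < x. Since k ≤ z, k < x. k = m, so m < x. Then m + d < x + d.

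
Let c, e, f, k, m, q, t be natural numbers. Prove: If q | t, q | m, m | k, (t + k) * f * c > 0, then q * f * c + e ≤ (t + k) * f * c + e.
Because q | m and m | k, q | k. q | t, so q | t + k. Then q * f | (t + k) * f. Then q * f * c | (t + k) * f * c. (t + k) * f * c > 0, so q * f * c ≤ (t + k) * f * c. Then q * f * c + e ≤ (t + k) * f * c + e.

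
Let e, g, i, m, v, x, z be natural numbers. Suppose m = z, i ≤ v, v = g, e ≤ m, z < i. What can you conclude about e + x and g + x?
e + x < g + x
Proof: Since m = z and e ≤ m, e ≤ z. z < i and i ≤ v, thus z < v. Since e ≤ z, e < v. v = g, so e < g. Then e + x < g + x.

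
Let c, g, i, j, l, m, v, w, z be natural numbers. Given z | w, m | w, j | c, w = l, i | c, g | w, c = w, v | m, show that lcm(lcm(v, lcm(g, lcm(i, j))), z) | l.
v | m and m | w, thus v | w. Since i | c and j | c, lcm(i, j) | c. From c = w, lcm(i, j) | w. From g | w, lcm(g, lcm(i, j)) | w. Since v | w, lcm(v, lcm(g, lcm(i, j))) | w. z | w, so lcm(lcm(v, lcm(g, lcm(i, j))), z) | w. w = l, so lcm(lcm(v, lcm(g, lcm(i, j))), z) | l.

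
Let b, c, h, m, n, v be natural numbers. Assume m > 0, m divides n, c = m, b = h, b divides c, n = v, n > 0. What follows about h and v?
h ≤ v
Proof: c = m and b divides c, hence b divides m. Since m > 0, b ≤ m. Since b = h, h ≤ m. Because m divides n and n > 0, m ≤ n. n = v, so m ≤ v. From h ≤ m, h ≤ v.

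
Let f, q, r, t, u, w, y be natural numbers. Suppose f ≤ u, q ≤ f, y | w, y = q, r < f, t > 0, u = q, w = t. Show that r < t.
Because u = q and f ≤ u, f ≤ q. Since q ≤ f, q = f. w = t and y | w, so y | t. Since y = q, q | t. q = f, so f | t. t > 0, so f ≤ t. From r < f, r < t.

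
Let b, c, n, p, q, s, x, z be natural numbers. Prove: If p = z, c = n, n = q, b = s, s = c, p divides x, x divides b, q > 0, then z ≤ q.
From c = n and n = q, c = q. b = s and s = c, hence b = c. Since p divides x and x divides b, p divides b. From b = c, p divides c. From c = q, p divides q. Since q > 0, p ≤ q. Since p = z, z ≤ q.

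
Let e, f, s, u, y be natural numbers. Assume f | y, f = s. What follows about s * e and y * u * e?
s * e | y * u * e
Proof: f = s and f | y, thus s | y. Then s | y * u. Then s * e | y * u * e.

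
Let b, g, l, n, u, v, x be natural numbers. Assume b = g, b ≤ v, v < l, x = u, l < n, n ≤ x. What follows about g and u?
g < u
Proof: b ≤ v and v < l, thus b < l. l < n and n ≤ x, hence l < x. x = u, so l < u. Since b < l, b < u. b = g, so g < u.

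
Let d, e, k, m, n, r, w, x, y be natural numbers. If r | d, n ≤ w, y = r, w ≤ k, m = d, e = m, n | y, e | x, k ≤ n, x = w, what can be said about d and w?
d = w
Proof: e = m and m = d, hence e = d. Since x = w and e | x, e | w. Since e = d, d | w. w ≤ k and k ≤ n, so w ≤ n. Since n ≤ w, n = w. y = r and n | y, thus n | r. n = w, so w | r. Since r | d, w | d. d | w, so d = w.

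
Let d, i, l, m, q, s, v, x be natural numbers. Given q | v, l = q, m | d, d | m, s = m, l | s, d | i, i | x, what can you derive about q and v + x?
q | v + x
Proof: m | d and d | m, therefore m = d. s = m and l | s, therefore l | m. Since m = d, l | d. From d | i, l | i. From l = q, q | i. i | x, so q | x. Since q | v, q | v + x.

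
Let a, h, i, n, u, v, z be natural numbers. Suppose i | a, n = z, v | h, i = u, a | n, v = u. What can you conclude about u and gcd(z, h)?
u | gcd(z, h)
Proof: i = u and i | a, thus u | a. Since a | n, u | n. n = z, so u | z. From v = u and v | h, u | h. u | z, so u | gcd(z, h).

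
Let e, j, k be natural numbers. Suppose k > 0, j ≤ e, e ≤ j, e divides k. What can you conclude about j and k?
j ≤ k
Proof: e ≤ j and j ≤ e, therefore e = j. e divides k and k > 0, hence e ≤ k. Since e = j, j ≤ k.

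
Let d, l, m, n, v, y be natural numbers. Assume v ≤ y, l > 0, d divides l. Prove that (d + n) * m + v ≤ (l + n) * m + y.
Because d divides l and l > 0, d ≤ l. Then d + n ≤ l + n. By multiplying by a non-negative, (d + n) * m ≤ (l + n) * m. v ≤ y, so (d + n) * m + v ≤ (l + n) * m + y.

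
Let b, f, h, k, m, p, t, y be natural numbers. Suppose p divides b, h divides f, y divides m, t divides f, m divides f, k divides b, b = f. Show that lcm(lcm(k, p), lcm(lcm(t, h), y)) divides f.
k divides b and p divides b, thus lcm(k, p) divides b. b = f, so lcm(k, p) divides f. Because t divides f and h divides f, lcm(t, h) divides f. From y divides m and m divides f, y divides f. Since lcm(t, h) divides f, lcm(lcm(t, h), y) divides f. Since lcm(k, p) divides f, lcm(lcm(k, p), lcm(lcm(t, h), y)) divides f.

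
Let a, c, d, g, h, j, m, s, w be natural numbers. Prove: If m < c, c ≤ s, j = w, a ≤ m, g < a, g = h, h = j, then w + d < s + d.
Because g = h and h = j, g = j. j = w, so g = w. Since g < a, w < a. Since a ≤ m, w < m. m < c and c ≤ s, so m < s. Since w < m, w < s. Then w + d < s + d.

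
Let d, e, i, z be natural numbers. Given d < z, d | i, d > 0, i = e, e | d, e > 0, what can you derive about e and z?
e < z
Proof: Since i = e and d | i, d | e. Since e > 0, d ≤ e. Because e | d and d > 0, e ≤ d. Since d ≤ e, d = e. From d < z, e < z.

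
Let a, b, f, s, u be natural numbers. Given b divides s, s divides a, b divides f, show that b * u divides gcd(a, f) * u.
b divides s and s divides a, thus b divides a. b divides f, so b divides gcd(a, f). Then b * u divides gcd(a, f) * u.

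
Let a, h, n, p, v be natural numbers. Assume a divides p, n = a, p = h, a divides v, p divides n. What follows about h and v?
h divides v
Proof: From n = a and p divides n, p divides a. a divides p, so a = p. p = h, so a = h. a divides v, so h divides v.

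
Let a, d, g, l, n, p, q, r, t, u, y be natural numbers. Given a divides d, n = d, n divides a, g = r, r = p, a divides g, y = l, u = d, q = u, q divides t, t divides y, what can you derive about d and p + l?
d divides p + l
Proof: n = d and n divides a, thus d divides a. Since a divides d, a = d. g = r and r = p, so g = p. Since a divides g, a divides p. Since a = d, d divides p. Because q = u and q divides t, u divides t. Because u = d, d divides t. t divides y, so d divides y. Because y = l, d divides l. Since d divides p, d divides p + l.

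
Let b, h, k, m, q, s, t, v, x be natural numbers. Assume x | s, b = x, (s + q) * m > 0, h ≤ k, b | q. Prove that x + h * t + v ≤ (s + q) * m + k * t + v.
b = x and b | q, hence x | q. Since x | s, x | s + q. Then x | (s + q) * m. From (s + q) * m > 0, x ≤ (s + q) * m. Since h ≤ k, h * t ≤ k * t. x ≤ (s + q) * m, so x + h * t ≤ (s + q) * m + k * t. Then x + h * t + v ≤ (s + q) * m + k * t + v.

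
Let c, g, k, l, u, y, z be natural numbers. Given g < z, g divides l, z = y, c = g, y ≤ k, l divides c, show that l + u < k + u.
c = g and l divides c, thus l divides g. Since g divides l, g = l. From z = y and g < z, g < y. Since g = l, l < y. Since y ≤ k, l < k. Then l + u < k + u.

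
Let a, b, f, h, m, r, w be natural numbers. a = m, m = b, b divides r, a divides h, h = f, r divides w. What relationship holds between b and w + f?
b divides w + f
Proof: b divides r and r divides w, therefore b divides w. a = m and m = b, therefore a = b. h = f and a divides h, thus a divides f. From a = b, b divides f. b divides w, so b divides w + f.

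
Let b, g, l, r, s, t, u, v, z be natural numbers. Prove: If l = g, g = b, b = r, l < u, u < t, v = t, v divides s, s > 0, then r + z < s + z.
l = g and g = b, so l = b. Since b = r, l = r. l < u and u < t, therefore l < t. Since l = r, r < t. v = t and v divides s, so t divides s. Since s > 0, t ≤ s. Since r < t, r < s. Then r + z < s + z.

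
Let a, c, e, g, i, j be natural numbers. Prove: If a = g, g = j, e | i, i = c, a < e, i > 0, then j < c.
a = g and a < e, therefore g < e. Since e | i and i > 0, e ≤ i. i = c, so e ≤ c. g < e, so g < c. g = j, so j < c.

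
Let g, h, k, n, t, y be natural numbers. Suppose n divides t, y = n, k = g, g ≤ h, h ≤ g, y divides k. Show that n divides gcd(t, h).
g ≤ h and h ≤ g, therefore g = h. k = g, so k = h. Since y divides k, y divides h. Since y = n, n divides h. n divides t, so n divides gcd(t, h).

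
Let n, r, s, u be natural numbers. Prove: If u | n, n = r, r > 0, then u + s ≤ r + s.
Because n = r and u | n, u | r. From r > 0, u ≤ r. Then u + s ≤ r + s.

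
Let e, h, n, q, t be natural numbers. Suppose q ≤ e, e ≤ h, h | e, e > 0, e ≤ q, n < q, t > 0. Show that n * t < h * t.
Since q ≤ e and e ≤ q, q = e. Because h | e and e > 0, h ≤ e. e ≤ h, so e = h. q = e, so q = h. Since n < q, n < h. t > 0, so n * t < h * t.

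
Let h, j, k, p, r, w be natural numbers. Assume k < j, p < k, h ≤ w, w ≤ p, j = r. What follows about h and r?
h < r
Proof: Since p < k and k < j, p < j. j = r, so p < r. Since w ≤ p, w < r. Since h ≤ w, h < r.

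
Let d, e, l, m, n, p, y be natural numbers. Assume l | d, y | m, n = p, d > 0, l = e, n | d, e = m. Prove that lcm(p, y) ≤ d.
n = p and n | d, thus p | d. Because l = e and e = m, l = m. Since l | d, m | d. Since y | m, y | d. Since p | d, lcm(p, y) | d. Since d > 0, lcm(p, y) ≤ d.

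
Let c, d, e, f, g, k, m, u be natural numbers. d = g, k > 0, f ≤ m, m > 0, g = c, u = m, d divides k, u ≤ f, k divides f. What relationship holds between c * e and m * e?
c * e ≤ m * e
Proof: d = g and d divides k, therefore g divides k. g = c, so c divides k. k > 0, so c ≤ k. u = m and u ≤ f, therefore m ≤ f. f ≤ m, so f = m. Since k divides f, k divides m. m > 0, so k ≤ m. c ≤ k, so c ≤ m. By multiplying by a non-negative, c * e ≤ m * e.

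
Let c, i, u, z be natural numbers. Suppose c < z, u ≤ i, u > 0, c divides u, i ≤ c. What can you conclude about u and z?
u < z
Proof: Because c divides u and u > 0, c ≤ u. u ≤ i and i ≤ c, so u ≤ c. Since c ≤ u, c = u. Since c < z, u < z.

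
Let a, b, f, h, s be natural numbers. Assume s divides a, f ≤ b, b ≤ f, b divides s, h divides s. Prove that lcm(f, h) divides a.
Since b ≤ f and f ≤ b, b = f. Since b divides s, f divides s. h divides s, so lcm(f, h) divides s. s divides a, so lcm(f, h) divides a.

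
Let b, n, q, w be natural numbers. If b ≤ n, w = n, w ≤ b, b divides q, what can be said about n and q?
n divides q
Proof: w = n and w ≤ b, thus n ≤ b. b ≤ n, so b = n. b divides q, so n divides q.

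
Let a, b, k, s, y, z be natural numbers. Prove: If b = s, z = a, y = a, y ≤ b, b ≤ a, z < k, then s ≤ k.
y = a and y ≤ b, thus a ≤ b. From b ≤ a, a = b. z = a, so z = b. Since z < k, b < k. b = s, so s < k. Then s ≤ k.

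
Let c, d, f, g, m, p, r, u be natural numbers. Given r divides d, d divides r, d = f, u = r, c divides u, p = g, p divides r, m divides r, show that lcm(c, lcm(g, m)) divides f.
r divides d and d divides r, therefore r = d. d = f, so r = f. u = r and c divides u, thus c divides r. p = g and p divides r, therefore g divides r. From m divides r, lcm(g, m) divides r. Since c divides r, lcm(c, lcm(g, m)) divides r. r = f, so lcm(c, lcm(g, m)) divides f.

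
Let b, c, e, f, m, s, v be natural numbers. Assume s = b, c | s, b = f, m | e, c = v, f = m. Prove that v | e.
s = b and b = f, hence s = f. f = m, so s = m. Because c = v and c | s, v | s. s = m, so v | m. Since m | e, v | e.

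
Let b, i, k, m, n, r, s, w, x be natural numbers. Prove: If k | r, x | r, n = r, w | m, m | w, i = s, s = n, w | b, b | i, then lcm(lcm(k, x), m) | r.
k | r and x | r, hence lcm(k, x) | r. From w | m and m | w, w = m. From i = s and s = n, i = n. w | b and b | i, hence w | i. Since i = n, w | n. Since w = m, m | n. Because n = r, m | r. Since lcm(k, x) | r, lcm(lcm(k, x), m) | r.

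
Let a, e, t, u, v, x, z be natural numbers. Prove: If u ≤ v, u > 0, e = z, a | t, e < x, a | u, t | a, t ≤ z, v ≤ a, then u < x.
Since t | a and a | t, t = a. a | u and u > 0, so a ≤ u. Since u ≤ v and v ≤ a, u ≤ a. Since a ≤ u, a = u. t = a, so t = u. From e = z and e < x, z < x. From t ≤ z, t < x. Since t = u, u < x.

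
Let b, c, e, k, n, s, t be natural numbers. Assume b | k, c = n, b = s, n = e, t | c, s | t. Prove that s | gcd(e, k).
s | t and t | c, so s | c. c = n, so s | n. Since n = e, s | e. Since b = s and b | k, s | k. Since s | e, s | gcd(e, k).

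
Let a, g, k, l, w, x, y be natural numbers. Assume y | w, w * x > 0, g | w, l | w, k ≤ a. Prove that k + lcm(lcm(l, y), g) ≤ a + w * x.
l | w and y | w, thus lcm(l, y) | w. Because g | w, lcm(lcm(l, y), g) | w. Then lcm(lcm(l, y), g) | w * x. Since w * x > 0, lcm(lcm(l, y), g) ≤ w * x. Since k ≤ a, k + lcm(lcm(l, y), g) ≤ a + w * x.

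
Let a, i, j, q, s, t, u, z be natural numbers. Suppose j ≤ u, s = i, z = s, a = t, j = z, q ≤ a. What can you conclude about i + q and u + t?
i + q ≤ u + t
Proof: Since j = z and z = s, j = s. Since s = i, j = i. j ≤ u, so i ≤ u. a = t and q ≤ a, hence q ≤ t. i ≤ u, so i + q ≤ u + t.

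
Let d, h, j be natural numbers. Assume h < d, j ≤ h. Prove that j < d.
From j ≤ h and h < d, by transitivity, j < d.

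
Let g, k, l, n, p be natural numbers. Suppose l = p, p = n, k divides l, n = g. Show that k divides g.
l = p and p = n, hence l = n. Since n = g, l = g. Because k divides l, k divides g.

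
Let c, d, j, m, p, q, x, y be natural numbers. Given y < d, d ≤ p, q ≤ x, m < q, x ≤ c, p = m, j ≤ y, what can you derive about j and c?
j < c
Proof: j ≤ y and y < d, so j < d. p = m and d ≤ p, thus d ≤ m. Since m < q, d < q. From q ≤ x, d < x. Since j < d, j < x. x ≤ c, so j < c.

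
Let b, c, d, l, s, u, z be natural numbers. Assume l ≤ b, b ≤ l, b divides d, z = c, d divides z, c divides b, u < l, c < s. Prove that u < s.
l ≤ b and b ≤ l, hence l = b. Because z = c and d divides z, d divides c. Since b divides d, b divides c. Since c divides b, b = c. l = b, so l = c. Since u < l, u < c. c < s, so u < s.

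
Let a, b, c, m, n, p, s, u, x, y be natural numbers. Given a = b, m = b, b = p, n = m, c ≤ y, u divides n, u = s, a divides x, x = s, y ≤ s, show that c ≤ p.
u = s and u divides n, so s divides n. Since n = m, s divides m. Since m = b, s divides b. From x = s and a divides x, a divides s. a = b, so b divides s. Since s divides b, s = b. Since b = p, s = p. c ≤ y and y ≤ s, thus c ≤ s. s = p, so c ≤ p.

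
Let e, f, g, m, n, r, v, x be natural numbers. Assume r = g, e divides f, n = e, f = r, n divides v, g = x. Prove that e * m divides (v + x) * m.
Since n = e and n divides v, e divides v. f = r and r = g, so f = g. g = x, so f = x. e divides f, so e divides x. e divides v, so e divides v + x. Then e * m divides (v + x) * m.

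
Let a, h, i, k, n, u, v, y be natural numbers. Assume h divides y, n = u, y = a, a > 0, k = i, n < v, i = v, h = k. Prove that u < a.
n = u and n < v, hence u < v. Because h = k and k = i, h = i. Because i = v, h = v. Since h divides y, v divides y. y = a, so v divides a. Since a > 0, v ≤ a. Since u < v, u < a.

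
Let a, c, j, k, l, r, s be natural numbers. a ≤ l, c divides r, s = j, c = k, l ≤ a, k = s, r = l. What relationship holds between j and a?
j divides a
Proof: From k = s and s = j, k = j. Since l ≤ a and a ≤ l, l = a. From c = k and c divides r, k divides r. r = l, so k divides l. l = a, so k divides a. Since k = j, j divides a.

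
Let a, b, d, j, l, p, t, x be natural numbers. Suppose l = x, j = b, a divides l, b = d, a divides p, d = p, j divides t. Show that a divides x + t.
l = x and a divides l, hence a divides x. Since j = b and b = d, j = d. Since d = p, j = p. j divides t, so p divides t. Since a divides p, a divides t. Since a divides x, a divides x + t.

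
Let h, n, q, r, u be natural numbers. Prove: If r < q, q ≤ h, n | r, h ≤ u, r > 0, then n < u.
n | r and r > 0, so n ≤ r. r < q and q ≤ h, therefore r < h. n ≤ r, so n < h. From h ≤ u, n < u.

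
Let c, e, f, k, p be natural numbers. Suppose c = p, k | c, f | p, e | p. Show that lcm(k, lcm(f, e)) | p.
c = p and k | c, so k | p. From f | p and e | p, lcm(f, e) | p. k | p, so lcm(k, lcm(f, e)) | p.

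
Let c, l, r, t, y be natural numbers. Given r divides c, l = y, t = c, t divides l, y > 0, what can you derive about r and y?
r ≤ y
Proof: Since t = c and t divides l, c divides l. l = y, so c divides y. From r divides c, r divides y. y > 0, so r ≤ y.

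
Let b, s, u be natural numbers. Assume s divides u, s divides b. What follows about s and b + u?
s divides b + u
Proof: s divides b and s divides u. By divisibility of sums, s divides b + u.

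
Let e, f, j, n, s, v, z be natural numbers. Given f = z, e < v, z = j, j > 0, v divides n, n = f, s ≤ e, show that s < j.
From s ≤ e and e < v, s < v. n = f and f = z, so n = z. Since v divides n, v divides z. z = j, so v divides j. From j > 0, v ≤ j. s < v, so s < j.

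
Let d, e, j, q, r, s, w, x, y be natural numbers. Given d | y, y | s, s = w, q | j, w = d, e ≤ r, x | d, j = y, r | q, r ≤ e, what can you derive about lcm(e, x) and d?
lcm(e, x) | d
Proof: r ≤ e and e ≤ r, so r = e. s = w and w = d, therefore s = d. y | s, so y | d. Because d | y, y = d. Because j = y, j = d. r | q and q | j, so r | j. j = d, so r | d. Since r = e, e | d. Since x | d, lcm(e, x) | d.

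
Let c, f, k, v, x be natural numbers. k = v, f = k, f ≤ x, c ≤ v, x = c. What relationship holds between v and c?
v = c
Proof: From f = k and k = v, f = v. Because x = c and f ≤ x, f ≤ c. Since f = v, v ≤ c. Since c ≤ v, v = c.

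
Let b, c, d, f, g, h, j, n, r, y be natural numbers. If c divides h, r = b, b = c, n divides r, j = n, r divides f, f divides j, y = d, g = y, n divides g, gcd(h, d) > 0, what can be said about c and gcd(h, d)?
c ≤ gcd(h, d)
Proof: r = b and b = c, therefore r = c. Since r divides f and f divides j, r divides j. j = n, so r divides n. Since n divides r, n = r. Because g = y and n divides g, n divides y. y = d, so n divides d. Since n = r, r divides d. r = c, so c divides d. Since c divides h, c divides gcd(h, d). From gcd(h, d) > 0, c ≤ gcd(h, d).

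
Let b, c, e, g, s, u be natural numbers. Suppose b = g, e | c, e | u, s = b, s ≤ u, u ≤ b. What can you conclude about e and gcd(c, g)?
e | gcd(c, g)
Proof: s = b and s ≤ u, so b ≤ u. Because u ≤ b, u = b. Since b = g, u = g. Since e | u, e | g. e | c, so e | gcd(c, g).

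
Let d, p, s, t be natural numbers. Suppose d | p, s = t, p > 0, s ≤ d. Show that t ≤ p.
Because d | p and p > 0, d ≤ p. Since s ≤ d, s ≤ p. s = t, so t ≤ p.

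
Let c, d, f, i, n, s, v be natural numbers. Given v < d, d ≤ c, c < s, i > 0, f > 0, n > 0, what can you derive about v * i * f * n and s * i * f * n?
v * i * f * n < s * i * f * n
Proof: d ≤ c and c < s, hence d < s. v < d, so v < s. Using i > 0, by multiplying by a positive, v * i < s * i. Using f > 0, by multiplying by a positive, v * i * f < s * i * f. Since n > 0, by multiplying by a positive, v * i * f * n < s * i * f * n.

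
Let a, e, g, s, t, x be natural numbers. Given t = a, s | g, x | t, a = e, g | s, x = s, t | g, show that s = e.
x = s and x | t, therefore s | t. From g | s and s | g, g = s. Since t | g, t | s. s | t, so s = t. Since t = a, s = a. a = e, so s = e.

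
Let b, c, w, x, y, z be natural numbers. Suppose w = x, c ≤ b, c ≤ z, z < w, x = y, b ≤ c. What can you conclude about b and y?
b < y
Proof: c ≤ b and b ≤ c, hence c = b. w = x and x = y, hence w = y. Since z < w, z < y. Since c ≤ z, c < y. c = b, so b < y.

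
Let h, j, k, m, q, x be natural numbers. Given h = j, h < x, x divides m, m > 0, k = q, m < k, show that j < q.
Since h = j and h < x, j < x. x divides m and m > 0, hence x ≤ m. j < x, so j < m. Since k = q and m < k, m < q. j < m, so j < q.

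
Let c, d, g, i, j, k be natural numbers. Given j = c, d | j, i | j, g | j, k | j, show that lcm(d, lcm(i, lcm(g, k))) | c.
From g | j and k | j, lcm(g, k) | j. Since i | j, lcm(i, lcm(g, k)) | j. Because d | j, lcm(d, lcm(i, lcm(g, k))) | j. j = c, so lcm(d, lcm(i, lcm(g, k))) | c.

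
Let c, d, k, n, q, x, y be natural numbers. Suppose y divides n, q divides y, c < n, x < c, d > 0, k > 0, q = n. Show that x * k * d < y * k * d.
q = n and q divides y, hence n divides y. Since y divides n, n = y. x < c and c < n, thus x < n. Because n = y, x < y. Combined with k > 0, by multiplying by a positive, x * k < y * k. From d > 0, by multiplying by a positive, x * k * d < y * k * d.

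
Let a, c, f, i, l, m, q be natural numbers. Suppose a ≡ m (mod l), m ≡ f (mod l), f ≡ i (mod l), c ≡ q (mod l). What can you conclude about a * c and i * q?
a * c ≡ i * q (mod l)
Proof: From a ≡ m (mod l) and m ≡ f (mod l), a ≡ f (mod l). f ≡ i (mod l), so a ≡ i (mod l). Since c ≡ q (mod l), a * c ≡ i * q (mod l).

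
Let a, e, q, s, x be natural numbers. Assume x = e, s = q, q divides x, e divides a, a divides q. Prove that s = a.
x = e and q divides x, so q divides e. Since e divides a, q divides a. Since a divides q, q = a. Since s = q, s = a.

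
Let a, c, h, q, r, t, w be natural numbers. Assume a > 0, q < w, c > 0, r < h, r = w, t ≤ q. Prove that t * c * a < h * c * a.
t ≤ q and q < w, hence t < w. Since r = w and r < h, w < h. Because t < w, t < h. Since c > 0, t * c < h * c. From a > 0, t * c * a < h * c * a.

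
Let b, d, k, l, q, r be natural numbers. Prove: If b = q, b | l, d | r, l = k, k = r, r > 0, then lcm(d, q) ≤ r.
l = k and k = r, so l = r. b = q and b | l, so q | l. Because l = r, q | r. Since d | r, lcm(d, q) | r. Since r > 0, lcm(d, q) ≤ r.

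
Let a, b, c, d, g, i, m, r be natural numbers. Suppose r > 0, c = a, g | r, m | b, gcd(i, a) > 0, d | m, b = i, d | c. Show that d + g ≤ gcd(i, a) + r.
b = i and m | b, so m | i. Since d | m, d | i. c = a and d | c, hence d | a. d | i, so d | gcd(i, a). Because gcd(i, a) > 0, d ≤ gcd(i, a). From g | r and r > 0, g ≤ r. Since d ≤ gcd(i, a), d + g ≤ gcd(i, a) + r.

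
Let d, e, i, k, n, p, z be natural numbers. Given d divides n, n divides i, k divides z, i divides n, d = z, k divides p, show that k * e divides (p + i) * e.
n divides i and i divides n, thus n = i. Since d = z and d divides n, z divides n. k divides z, so k divides n. Since n = i, k divides i. Since k divides p, k divides p + i. Then k * e divides (p + i) * e.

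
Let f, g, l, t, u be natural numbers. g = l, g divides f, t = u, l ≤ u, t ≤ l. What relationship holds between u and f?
u divides f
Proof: t = u and t ≤ l, therefore u ≤ l. l ≤ u, so l = u. g = l and g divides f, hence l divides f. l = u, so u divides f.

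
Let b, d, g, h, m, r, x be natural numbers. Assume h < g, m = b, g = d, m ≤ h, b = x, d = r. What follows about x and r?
x < r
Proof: g = d and d = r, thus g = r. m ≤ h and h < g, hence m < g. m = b, so b < g. Since b = x, x < g. g = r, so x < r.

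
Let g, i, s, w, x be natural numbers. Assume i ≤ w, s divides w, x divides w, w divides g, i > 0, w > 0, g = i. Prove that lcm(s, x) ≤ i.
g = i and w divides g, therefore w divides i. Since i > 0, w ≤ i. i ≤ w, so w = i. s divides w and x divides w, hence lcm(s, x) divides w. Since w > 0, lcm(s, x) ≤ w. w = i, so lcm(s, x) ≤ i.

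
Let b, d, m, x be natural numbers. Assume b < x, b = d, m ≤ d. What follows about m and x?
m < x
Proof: Since b = d and b < x, d < x. Since m ≤ d, m < x.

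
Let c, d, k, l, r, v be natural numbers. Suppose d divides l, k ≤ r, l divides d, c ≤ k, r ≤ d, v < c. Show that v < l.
d divides l and l divides d, therefore d = l. v < c and c ≤ k, so v < k. Since k ≤ r and r ≤ d, k ≤ d. Since v < k, v < d. d = l, so v < l.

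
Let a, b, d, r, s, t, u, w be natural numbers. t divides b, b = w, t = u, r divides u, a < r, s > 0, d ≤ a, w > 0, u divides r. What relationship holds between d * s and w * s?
d * s < w * s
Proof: Since r divides u and u divides r, r = u. a < r, so a < u. Since d ≤ a, d < u. Because b = w and t divides b, t divides w. t = u, so u divides w. w > 0, so u ≤ w. d < u, so d < w. Since s > 0, by multiplying by a positive, d * s < w * s.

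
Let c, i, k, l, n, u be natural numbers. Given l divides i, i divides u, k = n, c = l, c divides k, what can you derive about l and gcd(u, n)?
l divides gcd(u, n)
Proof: l divides i and i divides u, thus l divides u. c = l and c divides k, so l divides k. k = n, so l divides n. l divides u, so l divides gcd(u, n).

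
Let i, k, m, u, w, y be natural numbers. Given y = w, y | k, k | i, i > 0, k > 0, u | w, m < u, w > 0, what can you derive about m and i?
m < i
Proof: Because u | w and w > 0, u ≤ w. Since m < u, m < w. Because y = w and y | k, w | k. Since k > 0, w ≤ k. Because k | i and i > 0, k ≤ i. Since w ≤ k, w ≤ i. m < w, so m < i.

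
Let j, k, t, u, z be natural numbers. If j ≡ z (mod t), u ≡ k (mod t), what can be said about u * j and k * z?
u * j ≡ k * z (mod t)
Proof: Since u ≡ k (mod t) and j ≡ z (mod t), by multiplying congruences, u * j ≡ k * z (mod t).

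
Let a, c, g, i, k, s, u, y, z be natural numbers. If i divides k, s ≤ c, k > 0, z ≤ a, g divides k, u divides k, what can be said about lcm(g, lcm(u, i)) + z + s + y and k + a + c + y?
lcm(g, lcm(u, i)) + z + s + y ≤ k + a + c + y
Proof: u divides k and i divides k, thus lcm(u, i) divides k. g divides k, so lcm(g, lcm(u, i)) divides k. k > 0, so lcm(g, lcm(u, i)) ≤ k. Since z ≤ a, lcm(g, lcm(u, i)) + z ≤ k + a. s ≤ c, so lcm(g, lcm(u, i)) + z + s ≤ k + a + c. Then lcm(g, lcm(u, i)) + z + s + y ≤ k + a + c + y.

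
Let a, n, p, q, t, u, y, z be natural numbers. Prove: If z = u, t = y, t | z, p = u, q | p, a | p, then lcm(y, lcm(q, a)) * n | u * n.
t = y and t | z, therefore y | z. z = u, so y | u. q | p and a | p, therefore lcm(q, a) | p. p = u, so lcm(q, a) | u. Since y | u, lcm(y, lcm(q, a)) | u. Then lcm(y, lcm(q, a)) * n | u * n.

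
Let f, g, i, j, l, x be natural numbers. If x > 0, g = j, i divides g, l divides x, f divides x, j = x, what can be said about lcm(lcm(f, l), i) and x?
lcm(lcm(f, l), i) ≤ x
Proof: f divides x and l divides x, therefore lcm(f, l) divides x. g = j and j = x, therefore g = x. From i divides g, i divides x. Since lcm(f, l) divides x, lcm(lcm(f, l), i) divides x. Since x > 0, lcm(lcm(f, l), i) ≤ x.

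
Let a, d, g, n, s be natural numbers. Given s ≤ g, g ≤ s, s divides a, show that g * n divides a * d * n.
Since s ≤ g and g ≤ s, s = g. s divides a, so g divides a. Then g divides a * d. Then g * n divides a * d * n.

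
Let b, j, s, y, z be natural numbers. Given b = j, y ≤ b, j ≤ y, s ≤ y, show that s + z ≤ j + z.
Since b = j and y ≤ b, y ≤ j. j ≤ y, so y = j. Since s ≤ y, s ≤ j. Then s + z ≤ j + z.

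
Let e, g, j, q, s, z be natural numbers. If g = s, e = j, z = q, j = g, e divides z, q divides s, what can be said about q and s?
q = s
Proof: From j = g and g = s, j = s. Because e = j and e divides z, j divides z. z = q, so j divides q. Since j = s, s divides q. Since q divides s, q = s.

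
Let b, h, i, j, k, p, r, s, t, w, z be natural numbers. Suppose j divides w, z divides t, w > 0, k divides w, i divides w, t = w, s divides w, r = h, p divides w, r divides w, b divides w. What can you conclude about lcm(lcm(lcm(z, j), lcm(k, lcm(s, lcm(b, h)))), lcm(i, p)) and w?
lcm(lcm(lcm(z, j), lcm(k, lcm(s, lcm(b, h)))), lcm(i, p)) ≤ w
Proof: Because t = w and z divides t, z divides w. Since j divides w, lcm(z, j) divides w. Since r = h and r divides w, h divides w. Because b divides w, lcm(b, h) divides w. Since s divides w, lcm(s, lcm(b, h)) divides w. Since k divides w, lcm(k, lcm(s, lcm(b, h))) divides w. lcm(z, j) divides w, so lcm(lcm(z, j), lcm(k, lcm(s, lcm(b, h)))) divides w. i divides w and p divides w, thus lcm(i, p) divides w. Since lcm(lcm(z, j), lcm(k, lcm(s, lcm(b, h)))) divides w, lcm(lcm(lcm(z, j), lcm(k, lcm(s, lcm(b, h)))), lcm(i, p)) divides w. From w > 0, lcm(lcm(lcm(z, j), lcm(k, lcm(s, lcm(b, h)))), lcm(i, p)) ≤ w.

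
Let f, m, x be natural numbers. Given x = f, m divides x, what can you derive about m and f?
m divides f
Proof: From x = f and m divides x, by substitution, m divides f.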